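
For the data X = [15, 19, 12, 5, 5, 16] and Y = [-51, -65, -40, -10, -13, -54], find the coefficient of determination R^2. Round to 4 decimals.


The fitted line is Y = 7.4225 + -3.8547*X.
SSres = 7.1996, SStot = 2562.8333.
R^2 = 1 - SSres/SStot = 0.9972.

0.9972


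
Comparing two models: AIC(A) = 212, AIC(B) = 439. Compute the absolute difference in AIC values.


Compute |212 - 439| = 227.
Model A has the smaller AIC.

227


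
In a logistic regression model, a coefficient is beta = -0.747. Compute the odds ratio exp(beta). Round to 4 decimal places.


Odds ratio = exp(beta) = exp(-0.747).
= 0.4738.

0.4738


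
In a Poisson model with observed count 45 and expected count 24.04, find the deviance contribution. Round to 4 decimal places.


First: ln(45/24.04) = 0.626943.
Then: 45 * 0.626943 = 28.212435.
y - mu = 45 - 24.04 = 20.96.
D = 2(28.212435 - 20.96) = 14.504870, which rounds to 14.5049.

14.5049


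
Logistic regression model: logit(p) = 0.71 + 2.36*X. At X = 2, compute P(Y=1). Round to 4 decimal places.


Compute z = 0.71 + (2.36)(2) = 5.4300.
exp(-z) = 0.0044.
P = 1/(1 + 0.0044) = 0.9956.

0.9956


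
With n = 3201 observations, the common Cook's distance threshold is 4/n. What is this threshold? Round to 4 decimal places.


Using the rule of thumb:
Threshold = 4 / 3201 = 0.0012.

0.0012


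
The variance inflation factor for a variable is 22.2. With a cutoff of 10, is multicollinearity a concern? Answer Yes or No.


Compare VIF = 22.2 to the threshold of 10.
22.2 >= 10, so the answer is Yes.

Yes


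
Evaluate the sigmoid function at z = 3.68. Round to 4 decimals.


exp(-3.6800) = 0.0252.
1 + exp(-z) = 1.0252.
sigmoid = 1/1.0252 = 0.9754.

0.9754


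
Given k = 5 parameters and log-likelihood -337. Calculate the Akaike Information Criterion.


Compute:
2k = 2*5 = 10.
-2*loglik = -2*(-337) = 674.
AIC = 10 + 674 = 684.

684


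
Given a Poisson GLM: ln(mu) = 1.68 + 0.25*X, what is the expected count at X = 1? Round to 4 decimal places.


Compute eta = 1.68 + 0.25 * 1 = 1.9300.
Apply inverse link: mu = e^1.9300 = 6.8895.

6.8895


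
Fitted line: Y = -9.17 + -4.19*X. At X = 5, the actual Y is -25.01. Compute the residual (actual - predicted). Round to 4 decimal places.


Predicted = -9.17 + -4.19 * 5 = -30.1200.
Residual = -25.01 - -30.1200 = 5.1100.

5.1100


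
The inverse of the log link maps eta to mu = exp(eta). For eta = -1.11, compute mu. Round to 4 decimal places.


mu = exp(eta) = exp(-1.11).
= 0.3296.

0.3296


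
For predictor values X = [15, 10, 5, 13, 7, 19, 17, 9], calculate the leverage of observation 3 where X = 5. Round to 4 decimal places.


Mean of X: xbar = 11.8750.
SXX = 170.8750.
For X = 5: h = 1/8 + (5 - 11.8750)^2/170.8750 = 0.4016.

0.4016


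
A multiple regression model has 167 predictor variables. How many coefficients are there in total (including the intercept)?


Total coefficients = number of predictors + 1 (for the intercept).
= 167 + 1 = 168.

168


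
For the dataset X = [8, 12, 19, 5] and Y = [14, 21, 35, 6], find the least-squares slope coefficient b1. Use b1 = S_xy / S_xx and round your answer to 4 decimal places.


First compute the means: xbar = 11.0000, ybar = 19.0000.
Then S_xx = sum((xi - xbar)^2) = 110.0000.
S_xy = sum((xi - xbar)(yi - ybar)) = 223.0000.
b1 = S_xy / S_xx = 223.0000 / 110.0000 = 2.0273.

2.0273


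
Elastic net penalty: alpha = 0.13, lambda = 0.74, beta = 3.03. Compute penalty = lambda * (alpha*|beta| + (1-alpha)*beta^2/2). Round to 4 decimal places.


L1 component = 0.13 * |3.03| = 0.3939.
L2 component = 0.87 * 3.03^2 / 2 = 3.9937.
Penalty = 0.74 * (0.3939 + 3.9937) = 0.74 * 4.3876 = 3.2468.

3.2468


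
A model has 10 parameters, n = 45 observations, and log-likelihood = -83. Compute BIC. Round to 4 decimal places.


k * ln(n) = 10 * ln(45) = 10 * 3.806662 = 38.066620.
-2 * loglik = -2 * (-83) = 166.
BIC = 38.066620 + 166 = 204.066620, which rounds to 204.0666.

204.0666


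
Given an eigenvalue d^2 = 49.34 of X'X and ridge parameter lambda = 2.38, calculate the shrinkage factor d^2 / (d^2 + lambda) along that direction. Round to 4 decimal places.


d^2 + lambda = 49.34 + 2.38 = 51.7200.
Shrinkage factor = 49.34/51.7200 = 0.9540.

0.9540


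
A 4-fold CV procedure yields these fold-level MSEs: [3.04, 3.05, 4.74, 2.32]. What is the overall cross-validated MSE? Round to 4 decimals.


Total MSE across folds = 13.1500.
CV-MSE = 13.1500/4 = 3.2875.

3.2875


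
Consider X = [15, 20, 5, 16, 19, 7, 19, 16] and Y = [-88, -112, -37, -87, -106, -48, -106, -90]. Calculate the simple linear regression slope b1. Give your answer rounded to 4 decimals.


First compute the means: xbar = 14.6250, ybar = -84.2500.
Then S_xx = sum((xi - xbar)^2) = 221.8750.
S_xy = sum((xi - xbar)(yi - ybar)) = -1083.7500.
b1 = S_xy / S_xx = -1083.7500 / 221.8750 = -4.8845.

-4.8845


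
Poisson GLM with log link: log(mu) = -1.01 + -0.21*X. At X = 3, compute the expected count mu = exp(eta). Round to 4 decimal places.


Compute eta = -1.01 + -0.21 * 3 = -1.6400.
Apply inverse link: mu = e^-1.6400 = 0.1940.

0.1940


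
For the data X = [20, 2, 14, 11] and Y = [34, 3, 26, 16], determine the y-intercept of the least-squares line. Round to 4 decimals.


First find the slope: b1 = 1.7644.
Means: xbar = 11.7500, ybar = 19.7500.
b0 = ybar - b1 * xbar = 19.7500 - 1.7644 * 11.7500 = -0.9822.

-0.9822


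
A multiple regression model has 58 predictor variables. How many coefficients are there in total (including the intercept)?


Total coefficients = number of predictors + 1 (for the intercept).
= 58 + 1 = 59.

59


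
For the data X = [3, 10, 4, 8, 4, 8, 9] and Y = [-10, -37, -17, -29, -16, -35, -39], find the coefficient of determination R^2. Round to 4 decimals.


The fitted line is Y = 0.3593 + -4.0329*X.
SSres = 40.8054, SStot = 816.8571.
R^2 = 1 - SSres/SStot = 0.9500.

0.9500


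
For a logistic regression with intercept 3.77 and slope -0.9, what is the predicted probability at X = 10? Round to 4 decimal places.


Linear predictor: z = 3.77 + -0.9 * 10 = -5.2300.
P = 1/(1 + exp(5.2300)) = 1/(1 + 186.7928) = 0.0053.

0.0053


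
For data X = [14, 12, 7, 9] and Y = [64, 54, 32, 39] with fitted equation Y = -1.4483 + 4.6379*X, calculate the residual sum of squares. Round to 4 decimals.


Compute predicted values, then residuals = yi - yhat_i.
Residuals: [0.5177, -0.2065, 0.9830, -1.2928].
SSres = sum(residual^2) = 2.9483.

2.9483


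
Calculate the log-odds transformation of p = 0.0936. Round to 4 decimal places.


1 - p = 0.9064.
p/(1-p) = 0.1033.
logit = ln(0.1033) = -2.2705.

-2.2705


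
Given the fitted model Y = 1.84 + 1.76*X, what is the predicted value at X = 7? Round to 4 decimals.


Substitute X = 7 into the equation:
Y = 1.84 + 1.76 * 7 = 1.84 + 12.3200 = 14.1600.

14.1600


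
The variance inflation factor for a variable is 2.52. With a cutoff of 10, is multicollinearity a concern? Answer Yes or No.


The threshold is 10.
VIF = 2.52 is < 10.
Multicollinearity indication: No.

No


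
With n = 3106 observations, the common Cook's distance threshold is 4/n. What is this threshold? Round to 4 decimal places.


Cook's distance cutoff = 4/n = 4/3106.
= 0.0013.

0.0013


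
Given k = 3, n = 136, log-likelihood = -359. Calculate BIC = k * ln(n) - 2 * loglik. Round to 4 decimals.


ln(136) = 4.912655.
k * ln(n) = 3 * 4.912655 = 14.737965.
-2L = 718.
BIC = 14.737965 + 718 = 732.737965, which rounds to 732.7380.

732.7380


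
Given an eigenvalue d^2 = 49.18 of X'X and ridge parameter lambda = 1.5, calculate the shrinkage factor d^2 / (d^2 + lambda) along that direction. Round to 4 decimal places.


Compute the denominator: 49.18 + 1.5 = 50.6800.
Shrinkage factor = 49.18 / 50.6800 = 0.9704.

0.9704


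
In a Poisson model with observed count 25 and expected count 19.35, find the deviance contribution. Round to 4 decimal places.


First: ln(25/19.35) = 0.256183.
Then: 25 * 0.256183 = 6.404575.
y - mu = 25 - 19.35 = 5.65.
D = 2(6.404575 - 5.65) = 1.509150, which rounds to 1.5092.

1.5092


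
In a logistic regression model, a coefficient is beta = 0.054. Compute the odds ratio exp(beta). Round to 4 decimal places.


Odds ratio = exp(beta) = exp(0.054).
= 1.0555.

1.0555


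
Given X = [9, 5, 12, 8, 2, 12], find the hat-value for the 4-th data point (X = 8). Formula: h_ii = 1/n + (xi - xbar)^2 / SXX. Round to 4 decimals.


n = 6, xbar = 8.0000.
SXX = sum((xi - xbar)^2) = 78.0000.
h = 1/6 + (8 - 8.0000)^2 / 78.0000 = 0.1667.

0.1667


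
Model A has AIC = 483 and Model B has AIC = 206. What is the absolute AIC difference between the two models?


Compute |483 - 206| = 277.
Model B has the smaller AIC.

277


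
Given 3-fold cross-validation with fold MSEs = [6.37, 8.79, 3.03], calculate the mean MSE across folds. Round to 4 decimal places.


Add all fold MSEs: 18.1900.
Divide by k = 3: 18.1900/3 = 6.0633.

6.0633


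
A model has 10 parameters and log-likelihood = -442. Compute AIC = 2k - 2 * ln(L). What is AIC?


Compute:
2k = 2*10 = 20.
-2*loglik = -2*(-442) = 884.
AIC = 20 + 884 = 904.

904


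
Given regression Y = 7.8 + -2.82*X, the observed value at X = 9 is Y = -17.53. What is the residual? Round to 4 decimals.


Predicted = 7.8 + -2.82 * 9 = -17.5800.
Residual = -17.53 - -17.5800 = 0.0500.

0.0500


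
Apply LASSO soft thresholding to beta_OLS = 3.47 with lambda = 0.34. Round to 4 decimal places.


|beta_OLS| = 3.47.
lambda = 0.34.
Since |beta| > lambda, coefficient = sign(beta)*(|beta| - lambda) = 3.1300.
Result = 3.1300.

3.1300


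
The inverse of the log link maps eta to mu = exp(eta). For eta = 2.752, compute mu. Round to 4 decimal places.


The inverse log link gives:
mu = exp(2.752) = 15.6739.

15.6739


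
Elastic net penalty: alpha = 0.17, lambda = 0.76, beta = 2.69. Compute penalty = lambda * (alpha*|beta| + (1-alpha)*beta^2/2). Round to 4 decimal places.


Compute:
L1 = 0.17 * 2.69 = 0.4573.
L2 = 0.83 * 2.69^2 / 2 = 3.0030.
Penalty = 0.76 * (0.4573 + 3.0030) = 2.6298.

2.6298


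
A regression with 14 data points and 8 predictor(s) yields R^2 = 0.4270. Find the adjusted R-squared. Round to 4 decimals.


Using the formula:
(1 - 0.4270) = 0.5730.
Multiply by 13/5: 0.5730 * 13 = 7.4490, then 7.4490 / 5 = 1.4898.
Adj R^2 = 1 - 1.4898 = -0.4898.

-0.4898


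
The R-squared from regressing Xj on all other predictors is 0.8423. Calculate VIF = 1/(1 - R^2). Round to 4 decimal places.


VIF = 1 / (1 - 0.8423).
= 1 / 0.1577 = 6.3412.

6.3412


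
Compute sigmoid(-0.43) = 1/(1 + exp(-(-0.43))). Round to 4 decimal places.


exp(0.4300) = 1.5373.
1 + exp(-z) = 2.5373.
sigmoid = 1/2.5373 = 0.3941.

0.3941


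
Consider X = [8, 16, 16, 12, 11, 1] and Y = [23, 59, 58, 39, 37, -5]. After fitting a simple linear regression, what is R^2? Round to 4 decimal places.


The fitted line is Y = -10.0439 + 4.2385*X.
SSres = 6.4372, SStot = 2868.8333.
R^2 = 1 - SSres/SStot = 0.9978.

0.9978


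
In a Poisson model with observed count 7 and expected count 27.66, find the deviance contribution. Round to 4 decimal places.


First: ln(7/27.66) = -1.374077.
Then: 7 * -1.374077 = -9.618539.
y - mu = 7 - 27.66 = -20.66.
D = 2(-9.618539 - -20.66) = 22.082922, which rounds to 22.0829.

22.0829


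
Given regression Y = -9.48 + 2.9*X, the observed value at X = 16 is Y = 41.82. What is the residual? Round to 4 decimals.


Predicted = -9.48 + 2.9 * 16 = 36.9200.
Residual = 41.82 - 36.9200 = 4.9000.

4.9000


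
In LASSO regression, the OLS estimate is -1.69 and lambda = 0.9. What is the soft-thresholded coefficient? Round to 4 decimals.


Check: |-1.69| = 1.69 vs lambda = 0.9.
Since |beta| > lambda, coefficient = sign(beta)*(|beta| - lambda) = -0.7900.
Soft-thresholded coefficient = -0.7900.

-0.7900


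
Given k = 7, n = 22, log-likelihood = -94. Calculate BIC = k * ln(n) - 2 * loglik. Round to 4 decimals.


Compute k*ln(n) = 7*ln(22) = 7*3.091042 = 21.637294.
Then -2*loglik = 188.
BIC = 21.637294 + 188 = 209.637294, which rounds to 209.6373.

209.6373


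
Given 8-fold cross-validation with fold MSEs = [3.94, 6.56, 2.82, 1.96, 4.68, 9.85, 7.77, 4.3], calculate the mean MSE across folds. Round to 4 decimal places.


Add all fold MSEs: 41.8800.
Divide by k = 8: 41.8800/8 = 5.2350.

5.2350


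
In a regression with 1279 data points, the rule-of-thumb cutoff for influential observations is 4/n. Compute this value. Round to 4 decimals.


Cook's distance cutoff = 4/n = 4/1279.
= 0.0031.

0.0031


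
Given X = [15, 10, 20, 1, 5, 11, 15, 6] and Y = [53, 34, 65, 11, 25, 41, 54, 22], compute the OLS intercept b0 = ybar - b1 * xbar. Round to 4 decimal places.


Compute b1 = 2.9411 from the OLS formula.
With xbar = 10.3750 and ybar = 38.1250, the intercept is:
b0 = 38.1250 - 2.9411 * 10.3750 = 7.6106.

7.6106


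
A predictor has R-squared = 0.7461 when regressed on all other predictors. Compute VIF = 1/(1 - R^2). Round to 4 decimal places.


Using VIF = 1/(1 - R^2_j):
1 - 0.7461 = 0.2539.
VIF = 3.9386.

3.9386


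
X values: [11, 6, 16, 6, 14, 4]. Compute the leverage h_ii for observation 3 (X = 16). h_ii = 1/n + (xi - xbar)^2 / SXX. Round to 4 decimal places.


Mean of X: xbar = 9.5000.
SXX = 119.5000.
For X = 16: h = 1/6 + (16 - 9.5000)^2/119.5000 = 0.5202.

0.5202


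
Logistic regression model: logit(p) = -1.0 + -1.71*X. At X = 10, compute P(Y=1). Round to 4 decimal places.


Compute z = -1.0 + (-1.71)(10) = -18.1000.
exp(-z) = 72565488.3723.
P = 1/(1 + 72565488.3723) = 0.0000.

0.0000


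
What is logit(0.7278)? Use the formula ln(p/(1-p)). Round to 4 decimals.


The odds are p/(1-p) = 0.7278 / 0.2722 = 2.6738.
logit(p) = ln(2.6738) = 0.9835.

0.9835


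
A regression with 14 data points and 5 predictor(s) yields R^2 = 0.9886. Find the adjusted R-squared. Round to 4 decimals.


Adjusted R^2 = 1 - (1 - R^2) * (n-1)/(n-p-1).
(1 - R^2) = 0.0114.
(n-1)/(n-p-1) = 13/8.
(1 - R^2) * (n-1) = 0.0114 * 13 = 0.1482.
Divide by (n-p-1): 0.1482 / 8 = 0.0185.
Adj R^2 = 1 - 0.0185 = 0.9815.

0.9815


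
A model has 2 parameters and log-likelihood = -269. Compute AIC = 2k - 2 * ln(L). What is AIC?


Compute:
2k = 2*2 = 4.
-2*loglik = -2*(-269) = 538.
AIC = 4 + 538 = 542.

542


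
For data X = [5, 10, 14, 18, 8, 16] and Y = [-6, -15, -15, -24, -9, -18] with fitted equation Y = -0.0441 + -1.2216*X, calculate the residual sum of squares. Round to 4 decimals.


Compute predicted values, then residuals = yi - yhat_i.
Residuals: [0.1521, -2.7399, 2.1465, -1.9671, 0.8169, 1.5897].
SSres = sum(residual^2) = 19.2016.

19.2016


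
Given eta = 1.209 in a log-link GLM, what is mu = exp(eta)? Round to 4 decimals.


mu = exp(eta) = exp(1.209).
= 3.3501.

3.3501


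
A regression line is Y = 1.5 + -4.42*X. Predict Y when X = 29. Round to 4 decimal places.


Predicted value:
Y = 1.5 + (-4.42)(29) = 1.5 + -128.1800 = -126.6800.

-126.6800


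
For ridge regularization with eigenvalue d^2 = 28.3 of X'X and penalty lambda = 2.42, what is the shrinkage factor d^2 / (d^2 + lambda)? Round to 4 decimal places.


d^2 + lambda = 28.3 + 2.42 = 30.7200.
Shrinkage factor = 28.3/30.7200 = 0.9212.

0.9212


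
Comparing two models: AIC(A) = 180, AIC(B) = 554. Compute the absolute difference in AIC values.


Compute |180 - 554| = 374.
Model A has the smaller AIC.

374


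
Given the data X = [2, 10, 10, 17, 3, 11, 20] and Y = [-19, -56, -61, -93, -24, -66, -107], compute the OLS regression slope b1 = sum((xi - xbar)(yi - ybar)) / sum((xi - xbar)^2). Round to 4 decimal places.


The sample means are xbar = 10.4286 and ybar = -60.8571.
Compute S_xx = 261.7143 and S_xy = -1284.4286.
Slope b1 = S_xy / S_xx = -1284.4286 / 261.7143 = -4.9078.

-4.9078


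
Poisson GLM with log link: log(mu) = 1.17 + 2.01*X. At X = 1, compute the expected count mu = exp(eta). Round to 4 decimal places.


eta = 1.17 + 2.01 * 1 = 3.1800.
mu = exp(3.1800) = 24.0468.

24.0468


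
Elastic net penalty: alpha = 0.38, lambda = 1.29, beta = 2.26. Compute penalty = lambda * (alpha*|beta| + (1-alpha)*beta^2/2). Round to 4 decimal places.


L1 component = 0.38 * |2.26| = 0.8588.
L2 component = 0.62 * 2.26^2 / 2 = 1.5834.
Penalty = 1.29 * (0.8588 + 1.5834) = 1.29 * 2.4422 = 3.1504.

3.1504


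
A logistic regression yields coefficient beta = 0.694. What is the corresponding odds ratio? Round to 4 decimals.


The odds ratio is computed as:
OR = e^(0.694) = 2.0017.

2.0017


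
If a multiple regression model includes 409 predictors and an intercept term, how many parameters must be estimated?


Each predictor gets one coefficient, plus one intercept.
Total parameters = 409 + 1 = 410.

410


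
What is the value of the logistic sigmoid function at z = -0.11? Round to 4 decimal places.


exp(0.1100) = 1.1163.
1 + exp(-z) = 2.1163.
sigmoid = 1/2.1163 = 0.4725.

0.4725


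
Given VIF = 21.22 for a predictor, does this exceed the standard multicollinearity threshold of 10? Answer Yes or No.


The threshold is 10.
VIF = 21.22 is >= 10.
Multicollinearity indication: Yes.

Yes


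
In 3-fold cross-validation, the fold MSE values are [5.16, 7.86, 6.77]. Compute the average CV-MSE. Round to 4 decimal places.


Total MSE across folds = 19.7900.
CV-MSE = 19.7900/3 = 6.5967.

6.5967


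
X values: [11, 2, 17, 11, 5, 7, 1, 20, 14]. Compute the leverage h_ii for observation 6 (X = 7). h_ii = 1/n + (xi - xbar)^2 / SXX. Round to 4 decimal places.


n = 9, xbar = 9.7778.
SXX = sum((xi - xbar)^2) = 345.5556.
h = 1/9 + (7 - 9.7778)^2 / 345.5556 = 0.1334.

0.1334


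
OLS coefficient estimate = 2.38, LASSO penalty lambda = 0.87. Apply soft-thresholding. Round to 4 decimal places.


Check: |2.38| = 2.38 vs lambda = 0.87.
Since |beta| > lambda, coefficient = sign(beta)*(|beta| - lambda) = 1.5100.
Soft-thresholded coefficient = 1.5100.

1.5100


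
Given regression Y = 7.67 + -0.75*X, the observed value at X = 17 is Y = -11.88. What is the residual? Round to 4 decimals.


Fitted value at X = 17 is yhat = 7.67 + -0.75*17 = -5.0800.
Residual = -11.88 - -5.0800 = -6.8000.

-6.8000


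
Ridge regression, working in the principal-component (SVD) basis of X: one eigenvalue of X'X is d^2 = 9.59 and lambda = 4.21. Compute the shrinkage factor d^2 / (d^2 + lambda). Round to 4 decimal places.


Denominator = d^2 + lambda = 9.59 + 4.21 = 13.8000.
Shrinkage = 9.59 / 13.8000 = 0.6949.

0.6949


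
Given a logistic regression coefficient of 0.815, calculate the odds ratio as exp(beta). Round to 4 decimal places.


Odds ratio = exp(beta) = exp(0.815).
= 2.2592.

2.2592


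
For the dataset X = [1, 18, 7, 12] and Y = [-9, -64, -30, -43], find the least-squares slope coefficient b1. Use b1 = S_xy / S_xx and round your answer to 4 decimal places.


First compute the means: xbar = 9.5000, ybar = -36.5000.
Then S_xx = sum((xi - xbar)^2) = 157.0000.
S_xy = sum((xi - xbar)(yi - ybar)) = -500.0000.
b1 = S_xy / S_xx = -500.0000 / 157.0000 = -3.1847.

-3.1847


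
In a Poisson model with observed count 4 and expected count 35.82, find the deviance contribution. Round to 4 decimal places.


y/mu = 4/35.82 = 0.111669 (approx.), and ln(4/35.82) = -2.192212.
y * ln(y/mu) = 4 * -2.192212 = -8.768848.
y - mu = -31.82.
D = 2 * (-8.768848 - -31.82) = 46.102304, which rounds to 46.1023.

46.1023


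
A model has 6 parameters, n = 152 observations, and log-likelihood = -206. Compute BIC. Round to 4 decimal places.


ln(152) = 5.023881.
k * ln(n) = 6 * 5.023881 = 30.143286.
-2L = 412.
BIC = 30.143286 + 412 = 442.143286, which rounds to 442.1433.

442.1433


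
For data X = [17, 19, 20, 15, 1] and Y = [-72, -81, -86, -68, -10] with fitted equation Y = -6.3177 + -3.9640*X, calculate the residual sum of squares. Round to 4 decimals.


Compute predicted values, then residuals = yi - yhat_i.
Residuals: [1.7057, 0.6337, -0.4023, -2.2223, 0.2817].
SSres = sum(residual^2) = 8.4908.

8.4908


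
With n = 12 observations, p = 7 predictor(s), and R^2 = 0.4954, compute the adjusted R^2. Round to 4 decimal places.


Using the formula:
(1 - 0.4954) = 0.5046.
Multiply by 11/4: 0.5046 * 11 = 5.5506, then 5.5506 / 4 = 1.3877.
Adj R^2 = 1 - 1.3877 = -0.3877.

-0.3877


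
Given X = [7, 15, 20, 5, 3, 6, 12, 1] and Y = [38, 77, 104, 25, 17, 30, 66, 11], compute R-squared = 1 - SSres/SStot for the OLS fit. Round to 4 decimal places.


After computing the OLS fit (b0=2.3871, b1=5.0566):
SSres = 37.9345, SStot = 7552.0000.
R^2 = 1 - 37.9345/7552.0000 = 0.9950.

0.9950


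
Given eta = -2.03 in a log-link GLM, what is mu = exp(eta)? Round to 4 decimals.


mu = exp(eta) = exp(-2.03).
= 0.1313.

0.1313


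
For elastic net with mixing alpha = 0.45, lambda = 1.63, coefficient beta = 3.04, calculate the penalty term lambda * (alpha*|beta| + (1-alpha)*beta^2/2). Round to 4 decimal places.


alpha * |beta| = 0.45 * 3.04 = 1.3680.
(1-alpha) * beta^2/2 = 0.55 * 9.2416/2 = 2.5414.
Total = 1.63 * (1.3680 + 2.5414) = 6.3724.

6.3724


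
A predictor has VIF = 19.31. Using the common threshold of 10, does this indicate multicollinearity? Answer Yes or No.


Check: VIF = 19.31 vs threshold = 10.
Since 19.31 >= 10, the answer is Yes.

Yes


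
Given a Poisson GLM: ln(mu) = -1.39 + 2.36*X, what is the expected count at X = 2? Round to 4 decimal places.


Linear predictor: eta = -1.39 + (2.36)(2) = 3.3300.
Expected count: mu = exp(3.3300) = 27.9383.

27.9383


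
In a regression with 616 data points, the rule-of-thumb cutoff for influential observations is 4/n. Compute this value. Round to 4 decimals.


The threshold is 4/n.
4/616 = 0.0065.

0.0065


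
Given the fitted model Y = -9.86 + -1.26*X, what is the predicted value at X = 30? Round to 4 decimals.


Substitute X = 30 into the equation:
Y = -9.86 + -1.26 * 30 = -9.86 + -37.8000 = -47.6600.

-47.6600


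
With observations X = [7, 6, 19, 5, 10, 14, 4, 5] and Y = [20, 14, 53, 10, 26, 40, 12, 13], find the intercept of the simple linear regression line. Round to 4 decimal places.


First find the slope: b1 = 2.9105.
Means: xbar = 8.7500, ybar = 23.5000.
b0 = ybar - b1 * xbar = 23.5000 - 2.9105 * 8.7500 = -1.9668.

-1.9668


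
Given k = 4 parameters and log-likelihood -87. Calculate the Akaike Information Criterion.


AIC = 2*4 - 2*(-87).
= 8 + 174 = 182.

182


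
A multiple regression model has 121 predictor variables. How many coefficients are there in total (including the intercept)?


Total coefficients = number of predictors + 1 (for the intercept).
= 121 + 1 = 122.

122


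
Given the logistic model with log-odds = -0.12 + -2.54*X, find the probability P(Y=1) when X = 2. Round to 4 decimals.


Linear predictor: z = -0.12 + -2.54 * 2 = -5.2000.
P = 1/(1 + exp(5.2000)) = 1/(1 + 181.2722) = 0.0055.

0.0055


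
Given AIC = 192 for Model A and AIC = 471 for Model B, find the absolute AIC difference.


Absolute difference = |192 - 471| = 279.
The model with lower AIC (A) is preferred.

279


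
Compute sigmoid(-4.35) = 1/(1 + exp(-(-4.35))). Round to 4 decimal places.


Compute exp(4.3500) = 77.4785.
Sigmoid = 1 / (1 + 77.4785) = 1 / 78.4785 = 0.0127.

0.0127


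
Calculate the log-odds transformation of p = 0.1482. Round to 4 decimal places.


The odds are p/(1-p) = 0.1482 / 0.8518 = 0.1740.
logit(p) = ln(0.1740) = -1.7488.

-1.7488


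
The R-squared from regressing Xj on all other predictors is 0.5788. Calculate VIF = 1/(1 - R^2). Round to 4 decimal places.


VIF = 1 / (1 - 0.5788).
= 1 / 0.4212 = 2.3742.

2.3742


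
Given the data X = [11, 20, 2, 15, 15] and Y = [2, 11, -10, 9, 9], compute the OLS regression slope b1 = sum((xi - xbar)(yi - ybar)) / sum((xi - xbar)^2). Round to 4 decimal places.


The sample means are xbar = 12.6000 and ybar = 4.2000.
Compute S_xx = 181.2000 and S_xy = 227.4000.
Slope b1 = S_xy / S_xx = 227.4000 / 181.2000 = 1.2550.

1.2550


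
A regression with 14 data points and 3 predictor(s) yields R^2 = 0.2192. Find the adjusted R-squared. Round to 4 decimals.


Using the formula:
(1 - 0.2192) = 0.7808.
Multiply by 13/10: 0.7808 * 13 = 10.1504, then 10.1504 / 10 = 1.0150.
Adj R^2 = 1 - 1.0150 = -0.0150.

-0.0150


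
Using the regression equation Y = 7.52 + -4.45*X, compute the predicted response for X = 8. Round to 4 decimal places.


Predicted value:
Y = 7.52 + (-4.45)(8) = 7.52 + -35.6000 = -28.0800.

-28.0800


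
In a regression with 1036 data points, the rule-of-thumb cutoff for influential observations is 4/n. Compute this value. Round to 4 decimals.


Cook's distance cutoff = 4/n = 4/1036.
= 0.0039.

0.0039


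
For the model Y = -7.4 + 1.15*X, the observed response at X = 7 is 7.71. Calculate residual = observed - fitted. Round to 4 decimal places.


Compute yhat = -7.4 + (1.15)(7) = 0.6500.
Residual = actual - predicted = 7.71 - 0.6500 = 7.0600.

7.0600


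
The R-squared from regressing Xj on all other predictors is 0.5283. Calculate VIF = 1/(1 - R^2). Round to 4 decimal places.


Denominator: 1 - 0.5283 = 0.4717.
VIF = 1 / 0.4717 = 2.1200.

2.1200


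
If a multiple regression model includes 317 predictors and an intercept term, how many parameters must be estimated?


Each predictor gets one coefficient, plus one intercept.
Total parameters = 317 + 1 = 318.

318


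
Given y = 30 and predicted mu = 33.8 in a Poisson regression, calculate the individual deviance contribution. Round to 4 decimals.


y/mu = 30/33.8 = 0.887574 (approx.), and ln(30/33.8) = -0.119263.
y * ln(y/mu) = 30 * -0.119263 = -3.577890.
y - mu = -3.8.
D = 2 * (-3.577890 - -3.8) = 0.444220, which rounds to 0.4442.

0.4442


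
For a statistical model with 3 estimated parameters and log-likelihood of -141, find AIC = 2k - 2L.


Compute:
2k = 2*3 = 6.
-2*loglik = -2*(-141) = 282.
AIC = 6 + 282 = 288.

288


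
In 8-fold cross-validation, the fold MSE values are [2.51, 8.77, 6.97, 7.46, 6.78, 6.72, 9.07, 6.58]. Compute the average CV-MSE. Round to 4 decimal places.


Add all fold MSEs: 54.8600.
Divide by k = 8: 54.8600/8 = 6.8575.

6.8575


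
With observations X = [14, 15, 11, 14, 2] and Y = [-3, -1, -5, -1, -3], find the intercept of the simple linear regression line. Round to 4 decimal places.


The slope is b1 = 0.1185.
Sample means are xbar = 11.2000 and ybar = -2.6000.
Intercept: b0 = -2.6000 - (0.1185)(11.2000) = -3.9268.

-3.9268


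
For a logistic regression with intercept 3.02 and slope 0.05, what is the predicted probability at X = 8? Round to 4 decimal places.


Linear predictor: z = 3.02 + 0.05 * 8 = 3.4200.
P = 1/(1 + exp(-3.4200)) = 1/(1 + 0.0327) = 0.9683.

0.9683


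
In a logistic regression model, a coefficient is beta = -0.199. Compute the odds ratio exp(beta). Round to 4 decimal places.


The odds ratio is computed as:
OR = e^(-0.199) = 0.8195.

0.8195


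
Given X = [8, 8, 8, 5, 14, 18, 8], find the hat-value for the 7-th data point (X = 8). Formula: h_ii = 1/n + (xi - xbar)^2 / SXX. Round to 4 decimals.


n = 7, xbar = 9.8571.
SXX = sum((xi - xbar)^2) = 120.8571.
h = 1/7 + (8 - 9.8571)^2 / 120.8571 = 0.1714.

0.1714


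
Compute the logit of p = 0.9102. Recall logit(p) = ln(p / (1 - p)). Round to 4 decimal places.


1 - p = 0.0898.
p/(1-p) = 10.1359.
logit = ln(10.1359) = 2.3161.

2.3161


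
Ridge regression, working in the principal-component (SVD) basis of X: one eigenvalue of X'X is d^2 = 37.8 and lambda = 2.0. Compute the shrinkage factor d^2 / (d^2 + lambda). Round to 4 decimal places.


Denominator = d^2 + lambda = 37.8 + 2.0 = 39.8000.
Shrinkage = 37.8 / 39.8000 = 0.9497.

0.9497


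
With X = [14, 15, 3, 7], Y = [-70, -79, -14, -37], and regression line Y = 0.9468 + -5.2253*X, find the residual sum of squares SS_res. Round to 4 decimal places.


Predicted values from Y = 0.9468 + -5.2253*X.
Residuals: [2.2074, -1.5673, 0.7291, -1.3697].
SSres = 9.7367.

9.7367


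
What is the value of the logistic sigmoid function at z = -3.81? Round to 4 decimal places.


exp(3.8100) = 45.1504.
1 + exp(-z) = 46.1504.
sigmoid = 1/46.1504 = 0.0217.

0.0217


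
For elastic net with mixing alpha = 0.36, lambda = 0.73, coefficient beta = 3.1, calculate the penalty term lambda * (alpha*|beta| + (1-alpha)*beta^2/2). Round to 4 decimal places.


alpha * |beta| = 0.36 * 3.1 = 1.1160.
(1-alpha) * beta^2/2 = 0.64 * 9.6100/2 = 3.0752.
Total = 0.73 * (1.1160 + 3.0752) = 3.0596.

3.0596


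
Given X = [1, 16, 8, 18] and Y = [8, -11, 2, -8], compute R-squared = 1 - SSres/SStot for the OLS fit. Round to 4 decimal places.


After computing the OLS fit (b0=9.4706, b1=-1.0903):
SSres = 15.5103, SStot = 232.7500.
R^2 = 1 - 15.5103/232.7500 = 0.9334.

0.9334


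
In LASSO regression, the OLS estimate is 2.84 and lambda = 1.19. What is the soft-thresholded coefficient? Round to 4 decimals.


|beta_OLS| = 2.84.
lambda = 1.19.
Since |beta| > lambda, coefficient = sign(beta)*(|beta| - lambda) = 1.6500.
Result = 1.6500.

1.6500


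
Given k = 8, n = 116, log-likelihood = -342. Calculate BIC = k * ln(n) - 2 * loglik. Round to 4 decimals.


ln(116) = 4.753590.
k * ln(n) = 8 * 4.753590 = 38.028720.
-2L = 684.
BIC = 38.028720 + 684 = 722.028720, which rounds to 722.0287.

722.0287


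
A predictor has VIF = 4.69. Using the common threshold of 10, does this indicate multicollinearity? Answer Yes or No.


Compare VIF = 4.69 to the threshold of 10.
4.69 < 10, so the answer is No.

No


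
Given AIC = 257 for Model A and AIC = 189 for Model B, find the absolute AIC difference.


|AIC_A - AIC_B| = |257 - 189| = 68.
Model B is preferred (lower AIC).

68


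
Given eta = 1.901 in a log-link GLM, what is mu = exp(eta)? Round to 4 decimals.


mu = exp(eta) = exp(1.901).
= 6.6926.

6.6926


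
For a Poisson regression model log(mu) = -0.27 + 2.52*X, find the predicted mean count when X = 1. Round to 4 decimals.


Linear predictor: eta = -0.27 + (2.52)(1) = 2.2500.
Expected count: mu = exp(2.2500) = 9.4877.

9.4877


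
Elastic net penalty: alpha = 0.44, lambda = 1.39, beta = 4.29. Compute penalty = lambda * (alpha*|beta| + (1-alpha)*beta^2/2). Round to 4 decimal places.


Compute:
L1 = 0.44 * 4.29 = 1.8876.
L2 = 0.56 * 4.29^2 / 2 = 5.1531.
Penalty = 1.39 * (1.8876 + 5.1531) = 9.7866.

9.7866


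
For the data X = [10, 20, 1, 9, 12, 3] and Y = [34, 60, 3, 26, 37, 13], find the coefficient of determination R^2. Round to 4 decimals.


The fitted line is Y = 2.0614 + 2.9206*X.
SSres = 21.8773, SStot = 1990.8333.
R^2 = 1 - SSres/SStot = 0.9890.

0.9890


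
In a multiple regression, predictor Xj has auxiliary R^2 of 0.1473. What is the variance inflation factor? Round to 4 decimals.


VIF = 1 / (1 - 0.1473).
= 1 / 0.8527 = 1.1727.

1.1727


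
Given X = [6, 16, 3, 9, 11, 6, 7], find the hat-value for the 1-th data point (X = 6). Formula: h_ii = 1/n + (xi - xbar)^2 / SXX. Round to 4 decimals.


Mean of X: xbar = 8.2857.
SXX = 107.4286.
For X = 6: h = 1/7 + (6 - 8.2857)^2/107.4286 = 0.1915.

0.1915


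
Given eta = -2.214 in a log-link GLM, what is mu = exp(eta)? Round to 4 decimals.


Apply the inverse link:
mu = e^-2.214 = 0.1093.

0.1093


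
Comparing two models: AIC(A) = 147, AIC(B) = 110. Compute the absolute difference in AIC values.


Compute |147 - 110| = 37.
Model B has the smaller AIC.

37


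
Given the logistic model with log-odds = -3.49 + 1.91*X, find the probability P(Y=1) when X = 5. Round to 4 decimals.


Compute z = -3.49 + (1.91)(5) = 6.0600.
exp(-z) = 0.0023.
P = 1/(1 + 0.0023) = 0.9977.

0.9977


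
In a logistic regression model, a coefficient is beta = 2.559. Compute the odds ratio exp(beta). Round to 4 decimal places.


exp(2.559) = 12.9229.
So the odds ratio is 12.9229.

12.9229


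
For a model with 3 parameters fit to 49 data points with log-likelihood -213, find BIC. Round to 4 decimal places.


k * ln(n) = 3 * ln(49) = 3 * 3.891820 = 11.675460.
-2 * loglik = -2 * (-213) = 426.
BIC = 11.675460 + 426 = 437.675460, which rounds to 437.6755.

437.6755


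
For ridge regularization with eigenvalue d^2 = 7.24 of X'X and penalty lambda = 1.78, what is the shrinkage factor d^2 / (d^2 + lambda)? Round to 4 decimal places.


Denominator = d^2 + lambda = 7.24 + 1.78 = 9.0200.
Shrinkage = 7.24 / 9.0200 = 0.8027.

0.8027


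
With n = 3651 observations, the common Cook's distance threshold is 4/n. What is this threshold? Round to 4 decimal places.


Cook's distance cutoff = 4/n = 4/3651.
= 0.0011.

0.0011


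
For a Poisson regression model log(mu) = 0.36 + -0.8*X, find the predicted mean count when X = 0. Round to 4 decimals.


eta = 0.36 + -0.8 * 0 = 0.3600.
mu = exp(0.3600) = 1.4333.

1.4333


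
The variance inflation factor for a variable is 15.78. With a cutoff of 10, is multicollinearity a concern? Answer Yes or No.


The threshold is 10.
VIF = 15.78 is >= 10.
Multicollinearity indication: Yes.

Yes


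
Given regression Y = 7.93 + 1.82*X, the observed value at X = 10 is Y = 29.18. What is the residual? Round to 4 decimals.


Compute yhat = 7.93 + (1.82)(10) = 26.1300.
Residual = actual - predicted = 29.18 - 26.1300 = 3.0500.

3.0500


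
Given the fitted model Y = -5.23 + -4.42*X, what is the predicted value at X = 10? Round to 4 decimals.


Substitute X = 10 into the equation:
Y = -5.23 + -4.42 * 10 = -5.23 + -44.2000 = -49.4300.

-49.4300


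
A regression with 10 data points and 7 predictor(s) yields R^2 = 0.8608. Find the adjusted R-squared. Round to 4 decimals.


Adjusted R^2 = 1 - (1 - R^2) * (n-1)/(n-p-1).
(1 - R^2) = 0.1392.
(n-1)/(n-p-1) = 9/2.
(1 - R^2) * (n-1) = 0.1392 * 9 = 1.2528.
Divide by (n-p-1): 1.2528 / 2 = 0.6264.
Adj R^2 = 1 - 0.6264 = 0.3736.

0.3736


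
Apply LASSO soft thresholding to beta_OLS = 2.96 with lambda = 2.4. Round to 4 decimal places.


Check: |2.96| = 2.96 vs lambda = 2.4.
Since |beta| > lambda, coefficient = sign(beta)*(|beta| - lambda) = 0.5600.
Soft-thresholded coefficient = 0.5600.

0.5600


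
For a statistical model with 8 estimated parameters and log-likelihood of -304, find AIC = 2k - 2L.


AIC = 2*8 - 2*(-304).
= 16 + 608 = 624.

624


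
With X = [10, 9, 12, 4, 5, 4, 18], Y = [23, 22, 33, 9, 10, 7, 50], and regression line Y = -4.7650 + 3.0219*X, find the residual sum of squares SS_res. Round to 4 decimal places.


Compute predicted values, then residuals = yi - yhat_i.
Residuals: [-2.4540, -0.4321, 1.5022, 1.6774, -0.3445, -0.3226, 0.3708].
SSres = sum(residual^2) = 11.6393.

11.6393


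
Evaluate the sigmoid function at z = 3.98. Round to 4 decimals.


exp(-3.9800) = 0.0187.
1 + exp(-z) = 1.0187.
sigmoid = 1/1.0187 = 0.9817.

0.9817


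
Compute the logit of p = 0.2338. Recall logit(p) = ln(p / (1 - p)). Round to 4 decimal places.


1 - p = 0.7662.
p/(1-p) = 0.3051.
logit = ln(0.3051) = -1.1870.

-1.1870


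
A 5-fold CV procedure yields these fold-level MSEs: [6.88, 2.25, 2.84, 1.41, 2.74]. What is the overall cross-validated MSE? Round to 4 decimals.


Sum of fold MSEs = 16.1200.
Average = 16.1200 / 5 = 3.2240.

3.2240


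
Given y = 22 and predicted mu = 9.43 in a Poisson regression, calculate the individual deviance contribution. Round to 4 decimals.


y/mu = 22/9.43 = 2.332980 (approx.), and ln(22/9.43) = 0.847146.
y * ln(y/mu) = 22 * 0.847146 = 18.637212.
y - mu = 12.57.
D = 2 * (18.637212 - 12.57) = 12.134424, which rounds to 12.1344.

12.1344


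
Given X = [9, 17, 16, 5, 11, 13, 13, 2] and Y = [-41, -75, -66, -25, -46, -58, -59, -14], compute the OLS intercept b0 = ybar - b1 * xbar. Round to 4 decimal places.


First find the slope: b1 = -3.9683.
Means: xbar = 10.7500, ybar = -48.0000.
b0 = ybar - b1 * xbar = -48.0000 - -3.9683 * 10.7500 = -5.3404.

-5.3404


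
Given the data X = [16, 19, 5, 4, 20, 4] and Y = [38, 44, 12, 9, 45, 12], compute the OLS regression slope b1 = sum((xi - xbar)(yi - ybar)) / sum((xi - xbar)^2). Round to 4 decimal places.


First compute the means: xbar = 11.3333, ybar = 26.6667.
Then S_xx = sum((xi - xbar)^2) = 303.3333.
S_xy = sum((xi - xbar)(yi - ybar)) = 674.6667.
b1 = S_xy / S_xx = 674.6667 / 303.3333 = 2.2242.

2.2242


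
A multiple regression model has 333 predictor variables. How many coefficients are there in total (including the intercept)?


Including the intercept, the model has 333 predictor coefficients + 1 intercept.
Total = 334.

334


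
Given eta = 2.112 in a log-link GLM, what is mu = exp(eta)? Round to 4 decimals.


The inverse log link gives:
mu = exp(2.112) = 8.2648.

8.2648


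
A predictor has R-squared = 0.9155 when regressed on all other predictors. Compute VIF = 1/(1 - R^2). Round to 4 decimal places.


Denominator: 1 - 0.9155 = 0.0845.
VIF = 1 / 0.0845 = 11.8343.

11.8343


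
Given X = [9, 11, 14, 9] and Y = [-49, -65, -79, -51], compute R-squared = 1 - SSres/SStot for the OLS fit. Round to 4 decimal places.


After computing the OLS fit (b0=1.8955, b1=-5.8507):
SSres = 10.6269, SStot = 584.0000.
R^2 = 1 - 10.6269/584.0000 = 0.9818.

0.9818


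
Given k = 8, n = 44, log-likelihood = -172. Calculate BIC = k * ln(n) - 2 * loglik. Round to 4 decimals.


k * ln(n) = 8 * ln(44) = 8 * 3.784190 = 30.273520.
-2 * loglik = -2 * (-172) = 344.
BIC = 30.273520 + 344 = 374.273520, which rounds to 374.2735.

374.2735


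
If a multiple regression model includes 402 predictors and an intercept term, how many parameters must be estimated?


Total coefficients = number of predictors + 1 (for the intercept).
= 402 + 1 = 403.

403


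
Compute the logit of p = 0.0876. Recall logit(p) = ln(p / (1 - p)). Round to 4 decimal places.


1 - p = 0.9124.
p/(1-p) = 0.0960.
logit = ln(0.0960) = -2.3433.

-2.3433


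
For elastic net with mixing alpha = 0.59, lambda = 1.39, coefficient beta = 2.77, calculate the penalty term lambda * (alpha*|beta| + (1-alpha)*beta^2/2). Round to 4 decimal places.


Compute:
L1 = 0.59 * 2.77 = 1.6343.
L2 = 0.41 * 2.77^2 / 2 = 1.5729.
Penalty = 1.39 * (1.6343 + 1.5729) = 4.4581.

4.4581


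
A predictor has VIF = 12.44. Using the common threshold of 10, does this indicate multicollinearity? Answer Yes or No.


The threshold is 10.
VIF = 12.44 is >= 10.
Multicollinearity indication: Yes.

Yes


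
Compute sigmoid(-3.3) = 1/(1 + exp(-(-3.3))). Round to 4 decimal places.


Compute exp(3.3000) = 27.1126.
Sigmoid = 1 / (1 + 27.1126) = 1 / 28.1126 = 0.0356.

0.0356


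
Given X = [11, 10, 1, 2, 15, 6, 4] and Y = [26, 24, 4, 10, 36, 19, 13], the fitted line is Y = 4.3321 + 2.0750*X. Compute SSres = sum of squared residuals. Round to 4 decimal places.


Predicted values from Y = 4.3321 + 2.0750*X.
Residuals: [-1.1571, -1.0821, -2.4071, 1.5179, 0.5429, 2.2179, 0.3679].
SSres = 15.9571.

15.9571


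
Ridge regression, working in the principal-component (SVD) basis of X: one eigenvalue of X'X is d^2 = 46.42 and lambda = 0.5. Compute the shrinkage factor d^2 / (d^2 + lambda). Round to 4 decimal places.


Denominator = d^2 + lambda = 46.42 + 0.5 = 46.9200.
Shrinkage = 46.42 / 46.9200 = 0.9893.

0.9893


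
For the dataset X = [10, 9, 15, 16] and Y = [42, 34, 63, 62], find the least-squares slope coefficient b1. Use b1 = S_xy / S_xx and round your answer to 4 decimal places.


The sample means are xbar = 12.5000 and ybar = 50.2500.
Compute S_xx = 37.0000 and S_xy = 150.5000.
Slope b1 = S_xy / S_xx = 150.5000 / 37.0000 = 4.0676.

4.0676


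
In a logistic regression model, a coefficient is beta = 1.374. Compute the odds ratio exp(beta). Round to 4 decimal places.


Odds ratio = exp(beta) = exp(1.374).
= 3.9511.

3.9511
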